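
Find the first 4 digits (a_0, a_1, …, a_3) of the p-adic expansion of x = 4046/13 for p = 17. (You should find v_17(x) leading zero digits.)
(a_0, …, a_3) = (0, 0, 5, 5)

v_17(4046/13) = 2, so a_0 = ... = a_1 = 0. Factor out: x = 17^2 · u with u = 14/13 a unit in ℤ_17. Expand u iteratively via a_{v+i} = u_i mod 17, u_{i+1} = (u_i − a_{v+i})/17:
  u_0 = 14/13;  a_2 = 5;  u_1 = (u_0 − 5)/17 = -3/13
  u_1 = -3/13;  a_3 = 5;  u_2 = (u_1 − 5)/17 = -4/13
Digits: (0, 0, 5, 5).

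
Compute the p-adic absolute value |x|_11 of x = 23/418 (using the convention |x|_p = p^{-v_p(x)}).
|23/418|_11 = 11

Step 1 — compute v_11(x) by factoring powers of 11 out of the numerator and denominator: v_11(23/418) = -1. Step 2 — apply |x|_p = p^{-v_p(x)} = 11^{1} = 11.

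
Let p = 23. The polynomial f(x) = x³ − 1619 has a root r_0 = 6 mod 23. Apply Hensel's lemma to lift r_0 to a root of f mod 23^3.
r_2 = 3433 (mod 12167)

Hensel: r_{i+1} = r_i − f(r_i)/f′(r_i) mod 23^{i+2}, where f′(x) = 3x². Iterate:
  r_0 = 6 (mod 23)
  r_1 = 259 (mod 529)
  r_2 = 3433 (mod 12167)
Final: r = 3433 with f(r) ≡ 0 mod 23^3.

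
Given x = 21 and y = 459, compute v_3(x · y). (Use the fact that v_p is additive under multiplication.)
v_3(9639) = 4

v_p(x) = 1 (factor: 21 = 3^1 · 7); v_p(y) = 3 (factor: 459 = 3^3 · 17). Additivity: v_p(xy) = v_p(x) + v_p(y) = 1 + 3 = 4. (Direct check: xy = 9639 = 3^4 · (119).)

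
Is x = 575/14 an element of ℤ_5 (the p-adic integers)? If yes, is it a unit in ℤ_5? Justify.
x ∈ ℤ_5 but not a unit; v_5(x) = 2 > 0

ℤ_5 = {x ∈ ℚ_5 : v_5(x) ≥ 0} and ℤ_5^× = {x ∈ ℤ_5 : v_5(x) = 0}. Here v_5(575/14) = v_5(num) − v_5(den) = 2; compare against these criteria.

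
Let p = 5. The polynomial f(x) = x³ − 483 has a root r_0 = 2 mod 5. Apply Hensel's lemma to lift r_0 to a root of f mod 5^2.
r_1 = 2 (mod 25)

Hensel: r_{i+1} = r_i − f(r_i)/f′(r_i) mod 5^{i+2}, where f′(x) = 3x². Iterate:
  r_0 = 2 (mod 5)
  r_1 = 2 (mod 25)
Final: r = 2 with f(r) ≡ 0 mod 5^2.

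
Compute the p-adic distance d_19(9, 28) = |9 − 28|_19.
d_19(9, 28) = 1/19

Step 1 — x − y = 9 − 28 = -19. Step 2 — v_19(-19) = 1 (factor: -19 = −(19^1 · 1); the sign does not affect v_p). Step 3 — |x − y|_19 = 19^{-1} = 1/19.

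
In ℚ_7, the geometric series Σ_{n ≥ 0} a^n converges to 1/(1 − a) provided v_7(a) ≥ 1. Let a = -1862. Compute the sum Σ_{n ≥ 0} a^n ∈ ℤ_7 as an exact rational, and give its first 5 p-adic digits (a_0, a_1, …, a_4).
Σ a^n = 1/(1 − a) = 1/1863;  first 5 digits = (1, 0, 4, 1, 1)

v_7(a) = 2 ≥ 1, so the series converges in ℤ_7 to 1/(1 − a) = 1/(1 − (-1862)) = 1/1863. Expand this rational in ℤ_7: compute digits iteratively via d_i = x_i mod 7, x_{i+1} = (x_i − d_i)/7. The first 5 digits are (1, 0, 4, 1, 1).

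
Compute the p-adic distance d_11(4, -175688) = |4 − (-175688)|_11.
d_11(4, -175688) = 1/14641

Step 1 — x − y = 4 − (-175688) = 175692. Step 2 — v_11(175692) = 4 (factor: 175692 = (11^4 · 12); the sign does not affect v_p). Step 3 — |x − y|_11 = 11^{-4} = 1/14641.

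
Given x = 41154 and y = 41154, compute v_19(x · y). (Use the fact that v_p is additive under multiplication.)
v_19(1693651716) = 6

v_p(x) = 3 (factor: 41154 = 19^3 · 6); v_p(y) = 3 (factor: 41154 = 19^3 · 6). Additivity: v_p(xy) = v_p(x) + v_p(y) = 3 + 3 = 6. (Direct check: xy = 1693651716 = 19^6 · (36).)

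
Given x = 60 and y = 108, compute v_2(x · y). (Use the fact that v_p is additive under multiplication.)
v_2(6480) = 4

v_p(x) = 2 (factor: 60 = 2^2 · 15); v_p(y) = 2 (factor: 108 = 2^2 · 27). Additivity: v_p(xy) = v_p(x) + v_p(y) = 2 + 2 = 4. (Direct check: xy = 6480 = 2^4 · (405).)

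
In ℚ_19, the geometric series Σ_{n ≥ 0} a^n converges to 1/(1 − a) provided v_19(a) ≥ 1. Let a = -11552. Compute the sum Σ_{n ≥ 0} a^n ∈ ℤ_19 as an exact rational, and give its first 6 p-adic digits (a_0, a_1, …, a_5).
Σ a^n = 1/(1 − a) = 1/11553;  first 6 digits = (1, 0, 6, 17, 16, 15)

v_19(a) = 2 ≥ 1, so the series converges in ℤ_19 to 1/(1 − a) = 1/(1 − (-11552)) = 1/11553. Expand this rational in ℤ_19: compute digits iteratively via d_i = x_i mod 19, x_{i+1} = (x_i − d_i)/19. The first 6 digits are (1, 0, 6, 17, 16, 15).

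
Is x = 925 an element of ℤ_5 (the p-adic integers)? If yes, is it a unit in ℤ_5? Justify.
x ∈ ℤ_5 but not a unit; v_5(x) = 2 > 0

ℤ_5 = {x ∈ ℚ_5 : v_5(x) ≥ 0} and ℤ_5^× = {x ∈ ℤ_5 : v_5(x) = 0}. Here v_5(925) = v_5(num) − v_5(den) = 2; compare against these criteria.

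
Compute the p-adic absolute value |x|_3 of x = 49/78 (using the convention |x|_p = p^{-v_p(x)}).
|49/78|_3 = 3

Step 1 — compute v_3(x) by factoring powers of 3 out of the numerator and denominator: v_3(49/78) = -1. Step 2 — apply |x|_p = p^{-v_p(x)} = 3^{1} = 3.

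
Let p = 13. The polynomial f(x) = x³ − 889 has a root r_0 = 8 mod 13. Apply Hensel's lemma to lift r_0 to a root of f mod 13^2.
r_1 = 164 (mod 169)

Hensel: r_{i+1} = r_i − f(r_i)/f′(r_i) mod 13^{i+2}, where f′(x) = 3x². Iterate:
  r_0 = 8 (mod 13)
  r_1 = 164 (mod 169)
Final: r = 164 with f(r) ≡ 0 mod 13^2.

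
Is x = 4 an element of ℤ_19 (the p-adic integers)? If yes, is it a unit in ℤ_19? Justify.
x ∈ ℤ_19^× (unit); v_19(x) = 0

ℤ_19 = {x ∈ ℚ_19 : v_19(x) ≥ 0} and ℤ_19^× = {x ∈ ℤ_19 : v_19(x) = 0}. Here v_19(4) = v_19(num) − v_19(den) = 0; compare against these criteria.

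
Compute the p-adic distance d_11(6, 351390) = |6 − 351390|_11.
d_11(6, 351390) = 1/14641

Step 1 — x − y = 6 − 351390 = -351384. Step 2 — v_11(-351384) = 4 (factor: -351384 = −(11^4 · 24); the sign does not affect v_p). Step 3 — |x − y|_11 = 11^{-4} = 1/14641.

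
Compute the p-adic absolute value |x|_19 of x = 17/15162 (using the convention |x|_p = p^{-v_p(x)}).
|17/15162|_19 = 361

Step 1 — compute v_19(x) by factoring powers of 19 out of the numerator and denominator: v_19(17/15162) = -2. Step 2 — apply |x|_p = p^{-v_p(x)} = 19^{2} = 361.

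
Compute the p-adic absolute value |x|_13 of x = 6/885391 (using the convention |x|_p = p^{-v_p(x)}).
|6/885391|_13 = 28561

Step 1 — compute v_13(x) by factoring powers of 13 out of the numerator and denominator: v_13(6/885391) = -4. Step 2 — apply |x|_p = p^{-v_p(x)} = 13^{4} = 28561.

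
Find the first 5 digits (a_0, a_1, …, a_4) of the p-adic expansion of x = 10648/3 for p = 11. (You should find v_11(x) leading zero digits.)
(a_0, …, a_4) = (0, 0, 0, 10, 3)

v_11(10648/3) = 3, so a_0 = ... = a_2 = 0. Factor out: x = 11^3 · u with u = 8/3 a unit in ℤ_11. Expand u iteratively via a_{v+i} = u_i mod 11, u_{i+1} = (u_i − a_{v+i})/11:
  u_0 = 8/3;  a_3 = 10;  u_1 = (u_0 − 10)/11 = -2/3
  u_1 = -2/3;  a_4 = 3;  u_2 = (u_1 − 3)/11 = -1/3
Digits: (0, 0, 0, 10, 3).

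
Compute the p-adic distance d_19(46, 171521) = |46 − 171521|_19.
d_19(46, 171521) = 1/6859

Step 1 — x − y = 46 − 171521 = -171475. Step 2 — v_19(-171475) = 3 (factor: -171475 = −(19^3 · 25); the sign does not affect v_p). Step 3 — |x − y|_19 = 19^{-3} = 1/6859.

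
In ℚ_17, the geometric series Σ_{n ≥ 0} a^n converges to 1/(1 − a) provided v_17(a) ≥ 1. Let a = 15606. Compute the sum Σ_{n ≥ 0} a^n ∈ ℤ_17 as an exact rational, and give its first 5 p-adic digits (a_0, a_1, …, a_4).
Σ a^n = 1/(1 − a) = -1/15605;  first 5 digits = (1, 0, 3, 3, 9)

v_17(a) = 2 ≥ 1, so the series converges in ℤ_17 to 1/(1 − a) = 1/(1 − 15606) = -1/15605. Expand this rational in ℤ_17: compute digits iteratively via d_i = x_i mod 17, x_{i+1} = (x_i − d_i)/17. The first 5 digits are (1, 0, 3, 3, 9).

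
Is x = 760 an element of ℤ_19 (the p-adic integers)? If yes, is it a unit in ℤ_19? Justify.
x ∈ ℤ_19 but not a unit; v_19(x) = 1 > 0

ℤ_19 = {x ∈ ℚ_19 : v_19(x) ≥ 0} and ℤ_19^× = {x ∈ ℤ_19 : v_19(x) = 0}. Here v_19(760) = v_19(num) − v_19(den) = 1; compare against these criteria.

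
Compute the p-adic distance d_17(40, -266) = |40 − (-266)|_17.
d_17(40, -266) = 1/17

Step 1 — x − y = 40 − (-266) = 306. Step 2 — v_17(306) = 1 (factor: 306 = (17^1 · 18); the sign does not affect v_p). Step 3 — |x − y|_17 = 17^{-1} = 1/17.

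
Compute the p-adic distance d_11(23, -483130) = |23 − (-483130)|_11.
d_11(23, -483130) = 1/161051

Step 1 — x − y = 23 − (-483130) = 483153. Step 2 — v_11(483153) = 5 (factor: 483153 = (11^5 · 3); the sign does not affect v_p). Step 3 — |x − y|_11 = 11^{-5} = 1/161051.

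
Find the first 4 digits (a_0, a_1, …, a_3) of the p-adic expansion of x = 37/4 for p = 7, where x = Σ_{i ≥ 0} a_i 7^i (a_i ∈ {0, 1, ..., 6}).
(a_0, …, a_3) = (4, 6, 1, 5)

v_7(37/4) = 0 (numerator and denominator both coprime to 7), so x ∈ ℤ_7^×. Compute digits iteratively via a_i = x_i mod 7, x_{i+1} = (x_i − a_i)/7, with x_0 = x:
  x_0 = 37/4;  a_0 = 4;  x_1 = (x_0 − 4)/7 = 3/4
  x_1 = 3/4;  a_1 = 6;  x_2 = (x_1 − 6)/7 = -3/4
  x_2 = -3/4;  a_2 = 1;  x_3 = (x_2 − 1)/7 = -1/4
  x_3 = -1/4;  a_3 = 5;  x_4 = (x_3 − 5)/7 = -3/4
Digits: (4, 6, 1, 5).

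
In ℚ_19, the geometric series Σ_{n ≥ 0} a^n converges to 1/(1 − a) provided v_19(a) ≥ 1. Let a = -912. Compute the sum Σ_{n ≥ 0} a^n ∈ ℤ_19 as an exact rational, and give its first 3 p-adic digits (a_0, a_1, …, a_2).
Σ a^n = 1/(1 − a) = 1/913;  first 3 digits = (1, 9, 2)

v_19(a) = 1 ≥ 1, so the series converges in ℤ_19 to 1/(1 − a) = 1/(1 − (-912)) = 1/913. Expand this rational in ℤ_19: compute digits iteratively via d_i = x_i mod 19, x_{i+1} = (x_i − d_i)/19. The first 3 digits are (1, 9, 2).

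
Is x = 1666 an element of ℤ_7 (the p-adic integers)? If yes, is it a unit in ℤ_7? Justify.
x ∈ ℤ_7 but not a unit; v_7(x) = 2 > 0

ℤ_7 = {x ∈ ℚ_7 : v_7(x) ≥ 0} and ℤ_7^× = {x ∈ ℤ_7 : v_7(x) = 0}. Here v_7(1666) = v_7(num) − v_7(den) = 2; compare against these criteria.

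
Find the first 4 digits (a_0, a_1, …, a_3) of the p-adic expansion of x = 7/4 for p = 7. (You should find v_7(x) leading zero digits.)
(a_0, …, a_3) = (0, 2, 5, 1)

v_7(7/4) = 1, so a_0 = ... = a_0 = 0. Factor out: x = 7^1 · u with u = 1/4 a unit in ℤ_7. Expand u iteratively via a_{v+i} = u_i mod 7, u_{i+1} = (u_i − a_{v+i})/7:
  u_0 = 1/4;  a_1 = 2;  u_1 = (u_0 − 2)/7 = -1/4
  u_1 = -1/4;  a_2 = 5;  u_2 = (u_1 − 5)/7 = -3/4
  u_2 = -3/4;  a_3 = 1;  u_3 = (u_2 − 1)/7 = -1/4
Digits: (0, 2, 5, 1).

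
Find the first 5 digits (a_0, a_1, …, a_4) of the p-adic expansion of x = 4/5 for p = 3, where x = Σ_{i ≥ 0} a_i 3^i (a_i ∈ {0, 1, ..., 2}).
(a_0, …, a_4) = (2, 2, 1, 0, 1)

v_3(4/5) = 0 (numerator and denominator both coprime to 3), so x ∈ ℤ_3^×. Compute digits iteratively via a_i = x_i mod 3, x_{i+1} = (x_i − a_i)/3, with x_0 = x:
  x_0 = 4/5;  a_0 = 2;  x_1 = (x_0 − 2)/3 = -2/5
  x_1 = -2/5;  a_1 = 2;  x_2 = (x_1 − 2)/3 = -4/5
  x_2 = -4/5;  a_2 = 1;  x_3 = (x_2 − 1)/3 = -3/5
  x_3 = -3/5;  a_3 = 0;  x_4 = (x_3 − 0)/3 = -1/5
  x_4 = -1/5;  a_4 = 1;  x_5 = (x_4 − 1)/3 = -2/5
Digits: (2, 2, 1, 0, 1).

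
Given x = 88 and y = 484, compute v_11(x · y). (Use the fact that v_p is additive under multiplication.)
v_11(42592) = 3

v_p(x) = 1 (factor: 88 = 11^1 · 8); v_p(y) = 2 (factor: 484 = 11^2 · 4). Additivity: v_p(xy) = v_p(x) + v_p(y) = 1 + 2 = 3. (Direct check: xy = 42592 = 11^3 · (32).)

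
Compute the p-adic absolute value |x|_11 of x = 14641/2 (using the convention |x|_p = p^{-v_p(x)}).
|14641/2|_11 = 1/14641

Step 1 — compute v_11(x) by factoring powers of 11 out of the numerator and denominator: v_11(14641/2) = 4. Step 2 — apply |x|_p = p^{-v_p(x)} = 11^{-4} = 1/14641.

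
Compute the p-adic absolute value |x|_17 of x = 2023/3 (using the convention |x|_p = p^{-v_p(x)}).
|2023/3|_17 = 1/289

Step 1 — compute v_17(x) by factoring powers of 17 out of the numerator and denominator: v_17(2023/3) = 2. Step 2 — apply |x|_p = p^{-v_p(x)} = 17^{-2} = 1/289.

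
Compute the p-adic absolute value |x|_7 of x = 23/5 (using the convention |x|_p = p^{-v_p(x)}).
|23/5|_7 = 1

Step 1 — compute v_7(x) by factoring powers of 7 out of the numerator and denominator: v_7(23/5) = 0. Step 2 — apply |x|_p = p^{-v_p(x)} = 7^{0} = 1.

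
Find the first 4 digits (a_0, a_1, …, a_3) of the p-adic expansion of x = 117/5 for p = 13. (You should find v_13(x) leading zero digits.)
(a_0, …, a_3) = (0, 7, 10, 7)

v_13(117/5) = 1, so a_0 = ... = a_0 = 0. Factor out: x = 13^1 · u with u = 9/5 a unit in ℤ_13. Expand u iteratively via a_{v+i} = u_i mod 13, u_{i+1} = (u_i − a_{v+i})/13:
  u_0 = 9/5;  a_1 = 7;  u_1 = (u_0 − 7)/13 = -2/5
  u_1 = -2/5;  a_2 = 10;  u_2 = (u_1 − 10)/13 = -4/5
  u_2 = -4/5;  a_3 = 7;  u_3 = (u_2 − 7)/13 = -3/5
Digits: (0, 7, 10, 7).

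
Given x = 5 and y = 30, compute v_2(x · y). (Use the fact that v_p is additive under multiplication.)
v_2(150) = 1

v_p(x) = 0 (factor: 5 = 2^0 · 5); v_p(y) = 1 (factor: 30 = 2^1 · 15). Additivity: v_p(xy) = v_p(x) + v_p(y) = 0 + 1 = 1. (Direct check: xy = 150 = 2^1 · (75).)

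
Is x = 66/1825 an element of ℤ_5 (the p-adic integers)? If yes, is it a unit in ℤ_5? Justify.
x ∉ ℤ_5 (v_5(x) = -2 < 0)

ℤ_5 = {x ∈ ℚ_5 : v_5(x) ≥ 0} and ℤ_5^× = {x ∈ ℤ_5 : v_5(x) = 0}. Here v_5(66/1825) = v_5(num) − v_5(den) = -2; compare against these criteria.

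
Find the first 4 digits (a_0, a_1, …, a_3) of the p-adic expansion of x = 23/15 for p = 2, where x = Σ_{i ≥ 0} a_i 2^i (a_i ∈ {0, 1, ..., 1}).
(a_0, …, a_3) = (1, 0, 0, 1)

v_2(23/15) = 0 (numerator and denominator both coprime to 2), so x ∈ ℤ_2^×. Compute digits iteratively via a_i = x_i mod 2, x_{i+1} = (x_i − a_i)/2, with x_0 = x:
  x_0 = 23/15;  a_0 = 1;  x_1 = (x_0 − 1)/2 = 4/15
  x_1 = 4/15;  a_1 = 0;  x_2 = (x_1 − 0)/2 = 2/15
  x_2 = 2/15;  a_2 = 0;  x_3 = (x_2 − 0)/2 = 1/15
  x_3 = 1/15;  a_3 = 1;  x_4 = (x_3 − 1)/2 = -7/15
Digits: (1, 0, 0, 1).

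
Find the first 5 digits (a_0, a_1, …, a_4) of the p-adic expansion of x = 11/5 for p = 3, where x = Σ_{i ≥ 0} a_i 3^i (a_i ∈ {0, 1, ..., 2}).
(a_0, …, a_4) = (1, 1, 1, 2, 1)

v_3(11/5) = 0 (numerator and denominator both coprime to 3), so x ∈ ℤ_3^×. Compute digits iteratively via a_i = x_i mod 3, x_{i+1} = (x_i − a_i)/3, with x_0 = x:
  x_0 = 11/5;  a_0 = 1;  x_1 = (x_0 − 1)/3 = 2/5
  x_1 = 2/5;  a_1 = 1;  x_2 = (x_1 − 1)/3 = -1/5
  x_2 = -1/5;  a_2 = 1;  x_3 = (x_2 − 1)/3 = -2/5
  x_3 = -2/5;  a_3 = 2;  x_4 = (x_3 − 2)/3 = -4/5
  x_4 = -4/5;  a_4 = 1;  x_5 = (x_4 − 1)/3 = -3/5
Digits: (1, 1, 1, 2, 1).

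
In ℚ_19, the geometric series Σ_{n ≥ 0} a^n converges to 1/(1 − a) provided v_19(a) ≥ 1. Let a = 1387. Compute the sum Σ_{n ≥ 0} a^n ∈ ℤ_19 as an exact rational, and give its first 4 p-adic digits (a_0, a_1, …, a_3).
Σ a^n = 1/(1 − a) = -1/1386;  first 4 digits = (1, 16, 12, 6)

v_19(a) = 1 ≥ 1, so the series converges in ℤ_19 to 1/(1 − a) = 1/(1 − 1387) = -1/1386. Expand this rational in ℤ_19: compute digits iteratively via d_i = x_i mod 19, x_{i+1} = (x_i − d_i)/19. The first 4 digits are (1, 16, 12, 6).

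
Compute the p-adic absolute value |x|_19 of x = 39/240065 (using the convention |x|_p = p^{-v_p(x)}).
|39/240065|_19 = 6859

Step 1 — compute v_19(x) by factoring powers of 19 out of the numerator and denominator: v_19(39/240065) = -3. Step 2 — apply |x|_p = p^{-v_p(x)} = 19^{3} = 6859.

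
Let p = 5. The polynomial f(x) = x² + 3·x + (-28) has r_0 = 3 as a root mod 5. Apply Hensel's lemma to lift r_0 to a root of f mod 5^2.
r_1 = 18 (mod 25)

Hensel: r_{i+1} = r_i − f(r_i)·(f′(r_i))^{-1} mod 5^{i+2}, f′(x) = 2x + 3. Iterate:
  r_0 = 3 (mod 5)
  r_1 = 18 (mod 25)
Final: r = 18 satisfies f(r) ≡ 0 mod 5^2.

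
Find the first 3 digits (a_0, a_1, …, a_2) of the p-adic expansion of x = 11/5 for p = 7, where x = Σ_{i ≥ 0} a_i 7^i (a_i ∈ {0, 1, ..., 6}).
(a_0, …, a_2) = (5, 1, 4)

v_7(11/5) = 0 (numerator and denominator both coprime to 7), so x ∈ ℤ_7^×. Compute digits iteratively via a_i = x_i mod 7, x_{i+1} = (x_i − a_i)/7, with x_0 = x:
  x_0 = 11/5;  a_0 = 5;  x_1 = (x_0 − 5)/7 = -2/5
  x_1 = -2/5;  a_1 = 1;  x_2 = (x_1 − 1)/7 = -1/5
  x_2 = -1/5;  a_2 = 4;  x_3 = (x_2 − 4)/7 = -3/5
Digits: (5, 1, 4).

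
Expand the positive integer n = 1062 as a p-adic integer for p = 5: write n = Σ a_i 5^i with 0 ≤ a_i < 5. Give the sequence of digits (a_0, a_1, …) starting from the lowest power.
(a_0, a_1, …) = (2, 2, 2, 3, 1)

Repeated division by 5 gives the digits low-to-high: 1062 = 2 + 2·5^1 + 2·5^2 + 3·5^3 + 1·5^4. Digit sequence: (2, 2, 2, 3, 1).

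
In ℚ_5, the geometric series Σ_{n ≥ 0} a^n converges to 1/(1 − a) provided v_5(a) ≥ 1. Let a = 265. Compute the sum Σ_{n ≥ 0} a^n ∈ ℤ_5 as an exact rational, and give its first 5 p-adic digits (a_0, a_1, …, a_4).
Σ a^n = 1/(1 − a) = -1/264;  first 5 digits = (1, 3, 4, 0, 4)

v_5(a) = 1 ≥ 1, so the series converges in ℤ_5 to 1/(1 − a) = 1/(1 − 265) = -1/264. Expand this rational in ℤ_5: compute digits iteratively via d_i = x_i mod 5, x_{i+1} = (x_i − d_i)/5. The first 5 digits are (1, 3, 4, 0, 4).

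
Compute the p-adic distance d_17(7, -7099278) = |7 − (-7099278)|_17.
d_17(7, -7099278) = 1/1419857

Step 1 — x − y = 7 − (-7099278) = 7099285. Step 2 — v_17(7099285) = 5 (factor: 7099285 = (17^5 · 5); the sign does not affect v_p). Step 3 — |x − y|_17 = 17^{-5} = 1/1419857.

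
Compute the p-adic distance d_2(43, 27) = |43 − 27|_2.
d_2(43, 27) = 1/16

Step 1 — x − y = 43 − 27 = 16. Step 2 — v_2(16) = 4 (factor: 16 = (2^4 · 1); the sign does not affect v_p). Step 3 — |x − y|_2 = 2^{-4} = 1/16.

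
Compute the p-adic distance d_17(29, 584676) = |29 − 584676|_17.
d_17(29, 584676) = 1/83521

Step 1 — x − y = 29 − 584676 = -584647. Step 2 — v_17(-584647) = 4 (factor: -584647 = −(17^4 · 7); the sign does not affect v_p). Step 3 — |x − y|_17 = 17^{-4} = 1/83521.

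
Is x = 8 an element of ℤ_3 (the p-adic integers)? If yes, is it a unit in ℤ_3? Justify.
x ∈ ℤ_3^× (unit); v_3(x) = 0

ℤ_3 = {x ∈ ℚ_3 : v_3(x) ≥ 0} and ℤ_3^× = {x ∈ ℤ_3 : v_3(x) = 0}. Here v_3(8) = v_3(num) − v_3(den) = 0; compare against these criteria.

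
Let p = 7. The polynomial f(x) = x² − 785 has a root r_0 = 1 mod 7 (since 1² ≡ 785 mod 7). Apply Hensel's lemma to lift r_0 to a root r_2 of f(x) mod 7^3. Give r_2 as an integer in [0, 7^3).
r_2 = 50 (mod 343)

Hensel's recurrence: r_{i+1} = r_i − f(r_i)·(f′(r_i))^{-1} mod 7^{i+2}, with f′(x) = 2x. Iterate:
  r_0 = 1 (mod 7)
  r_1 = 1 (mod 49)
  r_2 = 50 (mod 343)
Final: r_2 = 50, and one checks f(r_2) ≡ 0 mod 7^3.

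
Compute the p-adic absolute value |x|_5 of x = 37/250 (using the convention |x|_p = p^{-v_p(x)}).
|37/250|_5 = 125

Step 1 — compute v_5(x) by factoring powers of 5 out of the numerator and denominator: v_5(37/250) = -3. Step 2 — apply |x|_p = p^{-v_p(x)} = 5^{3} = 125.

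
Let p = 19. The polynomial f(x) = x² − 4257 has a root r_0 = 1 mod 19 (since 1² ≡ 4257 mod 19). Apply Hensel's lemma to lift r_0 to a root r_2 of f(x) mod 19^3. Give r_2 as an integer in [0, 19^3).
r_2 = 1407 (mod 6859)

Hensel's recurrence: r_{i+1} = r_i − f(r_i)·(f′(r_i))^{-1} mod 19^{i+2}, with f′(x) = 2x. Iterate:
  r_0 = 1 (mod 19)
  r_1 = 324 (mod 361)
  r_2 = 1407 (mod 6859)
Final: r_2 = 1407, and one checks f(r_2) ≡ 0 mod 19^3.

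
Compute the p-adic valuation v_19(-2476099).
v_19(-2476099) = 5

v_19(n) is the largest exponent k such that 19^k divides n. Factor out: -2476099 = -19^5 · 1. (Sign doesn't affect v_p.) So v_19(-2476099) = 5.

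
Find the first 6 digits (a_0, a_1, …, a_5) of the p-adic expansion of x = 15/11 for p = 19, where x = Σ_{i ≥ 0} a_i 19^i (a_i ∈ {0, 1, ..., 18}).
(a_0, …, a_5) = (10, 3, 5, 17, 6, 10)

v_19(15/11) = 0 (numerator and denominator both coprime to 19), so x ∈ ℤ_19^×. Compute digits iteratively via a_i = x_i mod 19, x_{i+1} = (x_i − a_i)/19, with x_0 = x:
  x_0 = 15/11;  a_0 = 10;  x_1 = (x_0 − 10)/19 = -5/11
  x_1 = -5/11;  a_1 = 3;  x_2 = (x_1 − 3)/19 = -2/11
  x_2 = -2/11;  a_2 = 5;  x_3 = (x_2 − 5)/19 = -3/11
  x_3 = -3/11;  a_3 = 17;  x_4 = (x_3 − 17)/19 = -10/11
  x_4 = -10/11;  a_4 = 6;  x_5 = (x_4 − 6)/19 = -4/11
  x_5 = -4/11;  a_5 = 10;  x_6 = (x_5 − 10)/19 = -6/11
Digits: (10, 3, 5, 17, 6, 10).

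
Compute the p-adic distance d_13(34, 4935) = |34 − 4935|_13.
d_13(34, 4935) = 1/169

Step 1 — x − y = 34 − 4935 = -4901. Step 2 — v_13(-4901) = 2 (factor: -4901 = −(13^2 · 29); the sign does not affect v_p). Step 3 — |x − y|_13 = 13^{-2} = 1/169.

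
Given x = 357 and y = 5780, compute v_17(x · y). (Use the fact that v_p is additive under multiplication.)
v_17(2063460) = 3

v_p(x) = 1 (factor: 357 = 17^1 · 21); v_p(y) = 2 (factor: 5780 = 17^2 · 20). Additivity: v_p(xy) = v_p(x) + v_p(y) = 1 + 2 = 3. (Direct check: xy = 2063460 = 17^3 · (420).)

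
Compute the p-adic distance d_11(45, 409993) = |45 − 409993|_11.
d_11(45, 409993) = 1/14641

Step 1 — x − y = 45 − 409993 = -409948. Step 2 — v_11(-409948) = 4 (factor: -409948 = −(11^4 · 28); the sign does not affect v_p). Step 3 — |x − y|_11 = 11^{-4} = 1/14641.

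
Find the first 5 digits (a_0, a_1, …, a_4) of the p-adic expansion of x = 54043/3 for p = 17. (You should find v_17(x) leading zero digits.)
(a_0, …, a_4) = (0, 0, 0, 15, 5)

v_17(54043/3) = 3, so a_0 = ... = a_2 = 0. Factor out: x = 17^3 · u with u = 11/3 a unit in ℤ_17. Expand u iteratively via a_{v+i} = u_i mod 17, u_{i+1} = (u_i − a_{v+i})/17:
  u_0 = 11/3;  a_3 = 15;  u_1 = (u_0 − 15)/17 = -2/3
  u_1 = -2/3;  a_4 = 5;  u_2 = (u_1 − 5)/17 = -1/3
Digits: (0, 0, 0, 15, 5).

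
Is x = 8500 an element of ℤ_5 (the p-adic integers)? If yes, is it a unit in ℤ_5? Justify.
x ∈ ℤ_5 but not a unit; v_5(x) = 3 > 0

ℤ_5 = {x ∈ ℚ_5 : v_5(x) ≥ 0} and ℤ_5^× = {x ∈ ℤ_5 : v_5(x) = 0}. Here v_5(8500) = v_5(num) − v_5(den) = 3; compare against these criteria.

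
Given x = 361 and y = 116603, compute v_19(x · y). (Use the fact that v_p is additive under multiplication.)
v_19(42093683) = 5

v_p(x) = 2 (factor: 361 = 19^2 · 1); v_p(y) = 3 (factor: 116603 = 19^3 · 17). Additivity: v_p(xy) = v_p(x) + v_p(y) = 2 + 3 = 5. (Direct check: xy = 42093683 = 19^5 · (17).)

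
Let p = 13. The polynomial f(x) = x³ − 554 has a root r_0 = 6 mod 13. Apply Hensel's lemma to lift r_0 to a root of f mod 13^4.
r_3 = 12174 (mod 28561)

Hensel: r_{i+1} = r_i − f(r_i)/f′(r_i) mod 13^{i+2}, where f′(x) = 3x². Iterate:
  r_0 = 6 (mod 13)
  r_1 = 6 (mod 169)
  r_2 = 1189 (mod 2197)
  r_3 = 12174 (mod 28561)
Final: r = 12174 with f(r) ≡ 0 mod 13^4.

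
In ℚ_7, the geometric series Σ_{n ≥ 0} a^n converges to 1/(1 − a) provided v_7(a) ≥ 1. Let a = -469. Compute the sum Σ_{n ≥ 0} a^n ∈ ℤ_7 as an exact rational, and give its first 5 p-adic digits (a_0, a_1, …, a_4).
Σ a^n = 1/(1 − a) = 1/470;  first 5 digits = (1, 3, 6, 1, 4)

v_7(a) = 1 ≥ 1, so the series converges in ℤ_7 to 1/(1 − a) = 1/(1 − (-469)) = 1/470. Expand this rational in ℤ_7: compute digits iteratively via d_i = x_i mod 7, x_{i+1} = (x_i − d_i)/7. The first 5 digits are (1, 3, 6, 1, 4).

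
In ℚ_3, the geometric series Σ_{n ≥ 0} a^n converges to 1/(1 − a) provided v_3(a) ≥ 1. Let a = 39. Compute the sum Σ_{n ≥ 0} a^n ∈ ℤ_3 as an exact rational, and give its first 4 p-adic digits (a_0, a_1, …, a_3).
Σ a^n = 1/(1 − a) = -1/38;  first 4 digits = (1, 1, 2, 1)

v_3(a) = 1 ≥ 1, so the series converges in ℤ_3 to 1/(1 − a) = 1/(1 − 39) = -1/38. Expand this rational in ℤ_3: compute digits iteratively via d_i = x_i mod 3, x_{i+1} = (x_i − d_i)/3. The first 4 digits are (1, 1, 2, 1).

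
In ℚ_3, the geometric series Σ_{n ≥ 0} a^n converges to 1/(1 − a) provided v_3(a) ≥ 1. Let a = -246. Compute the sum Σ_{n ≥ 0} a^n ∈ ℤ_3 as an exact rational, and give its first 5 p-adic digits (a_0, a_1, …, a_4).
Σ a^n = 1/(1 − a) = 1/247;  first 5 digits = (1, 2, 0, 2, 0)

v_3(a) = 1 ≥ 1, so the series converges in ℤ_3 to 1/(1 − a) = 1/(1 − (-246)) = 1/247. Expand this rational in ℤ_3: compute digits iteratively via d_i = x_i mod 3, x_{i+1} = (x_i − d_i)/3. The first 5 digits are (1, 2, 0, 2, 0).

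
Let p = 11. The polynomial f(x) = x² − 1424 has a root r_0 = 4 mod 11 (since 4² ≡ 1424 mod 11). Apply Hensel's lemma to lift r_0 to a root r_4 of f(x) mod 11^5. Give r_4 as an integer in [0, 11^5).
r_4 = 137394 (mod 161051)

Hensel's recurrence: r_{i+1} = r_i − f(r_i)·(f′(r_i))^{-1} mod 11^{i+2}, with f′(x) = 2x. Iterate:
  r_0 = 4 (mod 11)
  r_1 = 59 (mod 121)
  r_2 = 301 (mod 1331)
  r_3 = 5625 (mod 14641)
  r_4 = 137394 (mod 161051)
Final: r_4 = 137394, and one checks f(r_4) ≡ 0 mod 11^5.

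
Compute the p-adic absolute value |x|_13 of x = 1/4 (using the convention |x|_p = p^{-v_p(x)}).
|1/4|_13 = 1

Step 1 — compute v_13(x) by factoring powers of 13 out of the numerator and denominator: v_13(1/4) = 0. Step 2 — apply |x|_p = p^{-v_p(x)} = 13^{0} = 1.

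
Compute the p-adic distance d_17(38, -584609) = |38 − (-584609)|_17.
d_17(38, -584609) = 1/83521

Step 1 — x − y = 38 − (-584609) = 584647. Step 2 — v_17(584647) = 4 (factor: 584647 = (17^4 · 7); the sign does not affect v_p). Step 3 — |x − y|_17 = 17^{-4} = 1/83521.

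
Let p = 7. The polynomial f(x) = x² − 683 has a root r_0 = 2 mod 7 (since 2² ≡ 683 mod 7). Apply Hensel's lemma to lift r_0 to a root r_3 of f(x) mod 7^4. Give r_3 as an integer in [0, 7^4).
r_3 = 1066 (mod 2401)

Hensel's recurrence: r_{i+1} = r_i − f(r_i)·(f′(r_i))^{-1} mod 7^{i+2}, with f′(x) = 2x. Iterate:
  r_0 = 2 (mod 7)
  r_1 = 37 (mod 49)
  r_2 = 37 (mod 343)
  r_3 = 1066 (mod 2401)
Final: r_3 = 1066, and one checks f(r_3) ≡ 0 mod 7^4.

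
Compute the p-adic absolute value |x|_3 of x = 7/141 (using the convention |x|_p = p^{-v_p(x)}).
|7/141|_3 = 3

Step 1 — compute v_3(x) by factoring powers of 3 out of the numerator and denominator: v_3(7/141) = -1. Step 2 — apply |x|_p = p^{-v_p(x)} = 3^{1} = 3.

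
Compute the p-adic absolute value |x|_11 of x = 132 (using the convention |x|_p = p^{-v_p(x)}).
|132|_11 = 1/11

Step 1 — compute v_11(x) by factoring powers of 11 out of the numerator and denominator: v_11(132) = 1. Step 2 — apply |x|_p = p^{-v_p(x)} = 11^{-1} = 1/11.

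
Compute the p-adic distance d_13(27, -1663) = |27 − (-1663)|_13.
d_13(27, -1663) = 1/169

Step 1 — x − y = 27 − (-1663) = 1690. Step 2 — v_13(1690) = 2 (factor: 1690 = (13^2 · 10); the sign does not affect v_p). Step 3 — |x − y|_13 = 13^{-2} = 1/169.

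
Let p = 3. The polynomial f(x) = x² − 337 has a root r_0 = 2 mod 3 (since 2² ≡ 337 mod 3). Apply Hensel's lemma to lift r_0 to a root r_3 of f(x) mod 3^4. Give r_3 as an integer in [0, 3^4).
r_3 = 65 (mod 81)

Hensel's recurrence: r_{i+1} = r_i − f(r_i)·(f′(r_i))^{-1} mod 3^{i+2}, with f′(x) = 2x. Iterate:
  r_0 = 2 (mod 3)
  r_1 = 2 (mod 9)
  r_2 = 11 (mod 27)
  r_3 = 65 (mod 81)
Final: r_3 = 65, and one checks f(r_3) ≡ 0 mod 3^4.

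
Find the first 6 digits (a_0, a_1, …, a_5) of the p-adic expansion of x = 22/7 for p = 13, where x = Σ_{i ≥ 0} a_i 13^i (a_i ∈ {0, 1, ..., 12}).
(a_0, …, a_5) = (5, 11, 1, 11, 1, 11)

v_13(22/7) = 0 (numerator and denominator both coprime to 13), so x ∈ ℤ_13^×. Compute digits iteratively via a_i = x_i mod 13, x_{i+1} = (x_i − a_i)/13, with x_0 = x:
  x_0 = 22/7;  a_0 = 5;  x_1 = (x_0 − 5)/13 = -1/7
  x_1 = -1/7;  a_1 = 11;  x_2 = (x_1 − 11)/13 = -6/7
  x_2 = -6/7;  a_2 = 1;  x_3 = (x_2 − 1)/13 = -1/7
  x_3 = -1/7;  a_3 = 11;  x_4 = (x_3 − 11)/13 = -6/7
  x_4 = -6/7;  a_4 = 1;  x_5 = (x_4 − 1)/13 = -1/7
  x_5 = -1/7;  a_5 = 11;  x_6 = (x_5 − 11)/13 = -6/7
Digits: (5, 11, 1, 11, 1, 11).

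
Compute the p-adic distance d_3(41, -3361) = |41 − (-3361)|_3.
d_3(41, -3361) = 1/243

Step 1 — x − y = 41 − (-3361) = 3402. Step 2 — v_3(3402) = 5 (factor: 3402 = (3^5 · 14); the sign does not affect v_p). Step 3 — |x − y|_3 = 3^{-5} = 1/243.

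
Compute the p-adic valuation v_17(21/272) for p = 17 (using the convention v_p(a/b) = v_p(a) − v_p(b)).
v_17(21/272) = -1

Factor powers of 17 from the numerator and denominator of the reduced fraction: 21 = 17^0 · 21 and 272 = 17^1 · 16. Apply v_p(a/b) = v_p(a) − v_p(b): v_17(21/272) = 0 − 1 = -1.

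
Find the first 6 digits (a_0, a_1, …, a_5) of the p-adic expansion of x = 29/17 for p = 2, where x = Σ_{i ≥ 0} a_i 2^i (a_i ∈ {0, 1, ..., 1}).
(a_0, …, a_5) = (1, 0, 1, 1, 0, 0)

v_2(29/17) = 0 (numerator and denominator both coprime to 2), so x ∈ ℤ_2^×. Compute digits iteratively via a_i = x_i mod 2, x_{i+1} = (x_i − a_i)/2, with x_0 = x:
  x_0 = 29/17;  a_0 = 1;  x_1 = (x_0 − 1)/2 = 6/17
  x_1 = 6/17;  a_1 = 0;  x_2 = (x_1 − 0)/2 = 3/17
  x_2 = 3/17;  a_2 = 1;  x_3 = (x_2 − 1)/2 = -7/17
  x_3 = -7/17;  a_3 = 1;  x_4 = (x_3 − 1)/2 = -12/17
  x_4 = -12/17;  a_4 = 0;  x_5 = (x_4 − 0)/2 = -6/17
  x_5 = -6/17;  a_5 = 0;  x_6 = (x_5 − 0)/2 = -3/17
Digits: (1, 0, 1, 1, 0, 0).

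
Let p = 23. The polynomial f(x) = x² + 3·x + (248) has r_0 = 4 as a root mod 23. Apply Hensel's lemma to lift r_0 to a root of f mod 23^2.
r_1 = 27 (mod 529)

Hensel: r_{i+1} = r_i − f(r_i)·(f′(r_i))^{-1} mod 23^{i+2}, f′(x) = 2x + 3. Iterate:
  r_0 = 4 (mod 23)
  r_1 = 27 (mod 529)
Final: r = 27 satisfies f(r) ≡ 0 mod 23^2.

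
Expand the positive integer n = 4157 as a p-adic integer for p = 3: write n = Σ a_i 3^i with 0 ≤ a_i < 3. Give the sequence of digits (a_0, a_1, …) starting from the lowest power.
(a_0, a_1, …) = (2, 2, 2, 0, 0, 2, 2, 1)

Repeated division by 3 gives the digits low-to-high: 4157 = 2 + 2·3^1 + 2·3^2 + 2·3^5 + 2·3^6 + 1·3^7. Digit sequence: (2, 2, 2, 0, 0, 2, 2, 1).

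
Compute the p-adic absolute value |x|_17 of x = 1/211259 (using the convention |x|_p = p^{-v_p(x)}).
|1/211259|_17 = 4913

Step 1 — compute v_17(x) by factoring powers of 17 out of the numerator and denominator: v_17(1/211259) = -3. Step 2 — apply |x|_p = p^{-v_p(x)} = 17^{3} = 4913.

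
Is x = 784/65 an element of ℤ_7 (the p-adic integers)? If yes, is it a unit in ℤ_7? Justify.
x ∈ ℤ_7 but not a unit; v_7(x) = 2 > 0

ℤ_7 = {x ∈ ℚ_7 : v_7(x) ≥ 0} and ℤ_7^× = {x ∈ ℤ_7 : v_7(x) = 0}. Here v_7(784/65) = v_7(num) − v_7(den) = 2; compare against these criteria.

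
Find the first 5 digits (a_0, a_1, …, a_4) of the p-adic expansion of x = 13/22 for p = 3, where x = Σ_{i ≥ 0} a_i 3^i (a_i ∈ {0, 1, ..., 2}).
(a_0, …, a_4) = (1, 0, 2, 0, 1)

v_3(13/22) = 0 (numerator and denominator both coprime to 3), so x ∈ ℤ_3^×. Compute digits iteratively via a_i = x_i mod 3, x_{i+1} = (x_i − a_i)/3, with x_0 = x:
  x_0 = 13/22;  a_0 = 1;  x_1 = (x_0 − 1)/3 = -3/22
  x_1 = -3/22;  a_1 = 0;  x_2 = (x_1 − 0)/3 = -1/22
  x_2 = -1/22;  a_2 = 2;  x_3 = (x_2 − 2)/3 = -15/22
  x_3 = -15/22;  a_3 = 0;  x_4 = (x_3 − 0)/3 = -5/22
  x_4 = -5/22;  a_4 = 1;  x_5 = (x_4 − 1)/3 = -9/22
Digits: (1, 0, 2, 0, 1).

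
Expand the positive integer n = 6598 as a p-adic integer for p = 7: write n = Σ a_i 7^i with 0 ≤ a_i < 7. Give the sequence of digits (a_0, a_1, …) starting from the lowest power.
(a_0, a_1, …) = (4, 4, 1, 5, 2)

Repeated division by 7 gives the digits low-to-high: 6598 = 4 + 4·7^1 + 1·7^2 + 5·7^3 + 2·7^4. Digit sequence: (4, 4, 1, 5, 2).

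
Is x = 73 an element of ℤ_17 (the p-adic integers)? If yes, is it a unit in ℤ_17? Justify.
x ∈ ℤ_17^× (unit); v_17(x) = 0

ℤ_17 = {x ∈ ℚ_17 : v_17(x) ≥ 0} and ℤ_17^× = {x ∈ ℤ_17 : v_17(x) = 0}. Here v_17(73) = v_17(num) − v_17(den) = 0; compare against these criteria.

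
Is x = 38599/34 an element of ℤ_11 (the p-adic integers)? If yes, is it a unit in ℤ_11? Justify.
x ∈ ℤ_11 but not a unit; v_11(x) = 3 > 0

ℤ_11 = {x ∈ ℚ_11 : v_11(x) ≥ 0} and ℤ_11^× = {x ∈ ℤ_11 : v_11(x) = 0}. Here v_11(38599/34) = v_11(num) − v_11(den) = 3; compare against these criteria.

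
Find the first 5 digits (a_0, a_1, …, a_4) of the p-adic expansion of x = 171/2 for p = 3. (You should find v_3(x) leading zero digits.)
(a_0, …, a_4) = (0, 0, 2, 1, 2)

v_3(171/2) = 2, so a_0 = ... = a_1 = 0. Factor out: x = 3^2 · u with u = 19/2 a unit in ℤ_3. Expand u iteratively via a_{v+i} = u_i mod 3, u_{i+1} = (u_i − a_{v+i})/3:
  u_0 = 19/2;  a_2 = 2;  u_1 = (u_0 − 2)/3 = 5/2
  u_1 = 5/2;  a_3 = 1;  u_2 = (u_1 − 1)/3 = 1/2
  u_2 = 1/2;  a_4 = 2;  u_3 = (u_2 − 2)/3 = -1/2
Digits: (0, 0, 2, 1, 2).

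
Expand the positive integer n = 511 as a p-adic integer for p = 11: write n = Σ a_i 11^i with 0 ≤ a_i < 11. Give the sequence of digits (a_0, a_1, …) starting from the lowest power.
(a_0, a_1, …) = (5, 2, 4)

Repeated division by 11 gives the digits low-to-high: 511 = 5 + 2·11^1 + 4·11^2. Digit sequence: (5, 2, 4).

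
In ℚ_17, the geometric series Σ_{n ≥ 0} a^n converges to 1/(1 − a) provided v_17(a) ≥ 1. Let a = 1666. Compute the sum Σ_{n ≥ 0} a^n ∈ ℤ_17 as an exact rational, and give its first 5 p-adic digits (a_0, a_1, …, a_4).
Σ a^n = 1/(1 − a) = -1/1665;  first 5 digits = (1, 13, 4, 8, 12)

v_17(a) = 1 ≥ 1, so the series converges in ℤ_17 to 1/(1 − a) = 1/(1 − 1666) = -1/1665. Expand this rational in ℤ_17: compute digits iteratively via d_i = x_i mod 17, x_{i+1} = (x_i − d_i)/17. The first 5 digits are (1, 13, 4, 8, 12).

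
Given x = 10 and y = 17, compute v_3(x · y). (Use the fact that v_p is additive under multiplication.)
v_3(170) = 0

v_p(x) = 0 (factor: 10 = 3^0 · 10); v_p(y) = 0 (factor: 17 = 3^0 · 17). Additivity: v_p(xy) = v_p(x) + v_p(y) = 0 + 0 = 0. (Direct check: xy = 170 = 3^0 · (170).)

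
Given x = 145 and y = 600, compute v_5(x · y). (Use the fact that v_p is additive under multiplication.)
v_5(87000) = 3

v_p(x) = 1 (factor: 145 = 5^1 · 29); v_p(y) = 2 (factor: 600 = 5^2 · 24). Additivity: v_p(xy) = v_p(x) + v_p(y) = 1 + 2 = 3. (Direct check: xy = 87000 = 5^3 · (696).)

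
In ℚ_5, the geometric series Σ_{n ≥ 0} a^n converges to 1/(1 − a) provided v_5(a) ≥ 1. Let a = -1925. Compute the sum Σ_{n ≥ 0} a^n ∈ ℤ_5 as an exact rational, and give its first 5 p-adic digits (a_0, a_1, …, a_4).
Σ a^n = 1/(1 − a) = 1/1926;  first 5 digits = (1, 0, 3, 4, 0)

v_5(a) = 2 ≥ 1, so the series converges in ℤ_5 to 1/(1 − a) = 1/(1 − (-1925)) = 1/1926. Expand this rational in ℤ_5: compute digits iteratively via d_i = x_i mod 5, x_{i+1} = (x_i − d_i)/5. The first 5 digits are (1, 0, 3, 4, 0).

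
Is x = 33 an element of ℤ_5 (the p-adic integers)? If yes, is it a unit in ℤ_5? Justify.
x ∈ ℤ_5^× (unit); v_5(x) = 0

ℤ_5 = {x ∈ ℚ_5 : v_5(x) ≥ 0} and ℤ_5^× = {x ∈ ℤ_5 : v_5(x) = 0}. Here v_5(33) = v_5(num) − v_5(den) = 0; compare against these criteria.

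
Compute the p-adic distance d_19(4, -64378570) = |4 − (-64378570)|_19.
d_19(4, -64378570) = 1/2476099

Step 1 — x − y = 4 − (-64378570) = 64378574. Step 2 — v_19(64378574) = 5 (factor: 64378574 = (19^5 · 26); the sign does not affect v_p). Step 3 — |x − y|_19 = 19^{-5} = 1/2476099.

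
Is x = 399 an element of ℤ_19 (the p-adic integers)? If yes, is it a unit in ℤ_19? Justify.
x ∈ ℤ_19 but not a unit; v_19(x) = 1 > 0

ℤ_19 = {x ∈ ℚ_19 : v_19(x) ≥ 0} and ℤ_19^× = {x ∈ ℤ_19 : v_19(x) = 0}. Here v_19(399) = v_19(num) − v_19(den) = 1; compare against these criteria.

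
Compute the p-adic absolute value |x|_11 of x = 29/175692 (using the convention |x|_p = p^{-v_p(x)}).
|29/175692|_11 = 14641

Step 1 — compute v_11(x) by factoring powers of 11 out of the numerator and denominator: v_11(29/175692) = -4. Step 2 — apply |x|_p = p^{-v_p(x)} = 11^{4} = 14641.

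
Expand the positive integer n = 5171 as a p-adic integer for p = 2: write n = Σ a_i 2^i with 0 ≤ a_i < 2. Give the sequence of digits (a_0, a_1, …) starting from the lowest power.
(a_0, a_1, …) = (1, 1, 0, 0, 1, 1, 0, 0, 0, 0, 1, 0, 1)

Repeated division by 2 gives the digits low-to-high: 5171 = 1 + 1·2^1 + 1·2^4 + 1·2^5 + 1·2^10 + 1·2^12. Digit sequence: (1, 1, 0, 0, 1, 1, 0, 0, 0, 0, 1, 0, 1).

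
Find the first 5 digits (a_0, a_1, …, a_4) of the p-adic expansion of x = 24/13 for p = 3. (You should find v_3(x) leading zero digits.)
(a_0, …, a_4) = (0, 2, 0, 1, 1)

v_3(24/13) = 1, so a_0 = ... = a_0 = 0. Factor out: x = 3^1 · u with u = 8/13 a unit in ℤ_3. Expand u iteratively via a_{v+i} = u_i mod 3, u_{i+1} = (u_i − a_{v+i})/3:
  u_0 = 8/13;  a_1 = 2;  u_1 = (u_0 − 2)/3 = -6/13
  u_1 = -6/13;  a_2 = 0;  u_2 = (u_1 − 0)/3 = -2/13
  u_2 = -2/13;  a_3 = 1;  u_3 = (u_2 − 1)/3 = -5/13
  u_3 = -5/13;  a_4 = 1;  u_4 = (u_3 − 1)/3 = -6/13
Digits: (0, 2, 0, 1, 1).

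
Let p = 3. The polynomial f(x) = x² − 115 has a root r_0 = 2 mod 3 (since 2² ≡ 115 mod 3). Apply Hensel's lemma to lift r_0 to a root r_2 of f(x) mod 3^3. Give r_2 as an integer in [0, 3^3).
r_2 = 14 (mod 27)

Hensel's recurrence: r_{i+1} = r_i − f(r_i)·(f′(r_i))^{-1} mod 3^{i+2}, with f′(x) = 2x. Iterate:
  r_0 = 2 (mod 3)
  r_1 = 5 (mod 9)
  r_2 = 14 (mod 27)
Final: r_2 = 14, and one checks f(r_2) ≡ 0 mod 3^3.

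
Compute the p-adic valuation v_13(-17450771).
v_13(-17450771) = 5

v_13(n) is the largest exponent k such that 13^k divides n. Factor out: -17450771 = -13^5 · 47. (Sign doesn't affect v_p.) So v_13(-17450771) = 5.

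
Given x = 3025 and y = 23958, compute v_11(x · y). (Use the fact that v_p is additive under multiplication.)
v_11(72472950) = 5

v_p(x) = 2 (factor: 3025 = 11^2 · 25); v_p(y) = 3 (factor: 23958 = 11^3 · 18). Additivity: v_p(xy) = v_p(x) + v_p(y) = 2 + 3 = 5. (Direct check: xy = 72472950 = 11^5 · (450).)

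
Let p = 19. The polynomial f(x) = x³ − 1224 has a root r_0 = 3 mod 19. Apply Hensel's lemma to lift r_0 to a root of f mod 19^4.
r_3 = 4981 (mod 130321)

Hensel: r_{i+1} = r_i − f(r_i)/f′(r_i) mod 19^{i+2}, where f′(x) = 3x². Iterate:
  r_0 = 3 (mod 19)
  r_1 = 288 (mod 361)
  r_2 = 4981 (mod 6859)
  r_3 = 4981 (mod 130321)
Final: r = 4981 with f(r) ≡ 0 mod 19^4.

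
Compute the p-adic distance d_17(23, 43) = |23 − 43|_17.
d_17(23, 43) = 1

Step 1 — x − y = 23 − 43 = -20. Step 2 — v_17(-20) = 0 (factor: -20 = −(17^0 · 20); the sign does not affect v_p). Step 3 — |x − y|_17 = 17^{0} = 1.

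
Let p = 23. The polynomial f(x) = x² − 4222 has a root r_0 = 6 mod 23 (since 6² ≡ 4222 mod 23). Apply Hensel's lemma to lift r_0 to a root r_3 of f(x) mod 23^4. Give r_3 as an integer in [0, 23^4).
r_3 = 42234 (mod 279841)

Hensel's recurrence: r_{i+1} = r_i − f(r_i)·(f′(r_i))^{-1} mod 23^{i+2}, with f′(x) = 2x. Iterate:
  r_0 = 6 (mod 23)
  r_1 = 443 (mod 529)
  r_2 = 5733 (mod 12167)
  r_3 = 42234 (mod 279841)
Final: r_3 = 42234, and one checks f(r_3) ≡ 0 mod 23^4.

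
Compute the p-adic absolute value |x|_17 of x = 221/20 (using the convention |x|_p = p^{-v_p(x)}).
|221/20|_17 = 1/17

Step 1 — compute v_17(x) by factoring powers of 17 out of the numerator and denominator: v_17(221/20) = 1. Step 2 — apply |x|_p = p^{-v_p(x)} = 17^{-1} = 1/17.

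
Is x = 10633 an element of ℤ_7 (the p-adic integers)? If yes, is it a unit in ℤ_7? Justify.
x ∈ ℤ_7 but not a unit; v_7(x) = 3 > 0

ℤ_7 = {x ∈ ℚ_7 : v_7(x) ≥ 0} and ℤ_7^× = {x ∈ ℤ_7 : v_7(x) = 0}. Here v_7(10633) = v_7(num) − v_7(den) = 3; compare against these criteria.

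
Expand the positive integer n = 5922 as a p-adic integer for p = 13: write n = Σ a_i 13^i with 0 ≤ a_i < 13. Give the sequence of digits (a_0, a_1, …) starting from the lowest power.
(a_0, a_1, …) = (7, 0, 9, 2)

Repeated division by 13 gives the digits low-to-high: 5922 = 7 + 9·13^2 + 2·13^3. Digit sequence: (7, 0, 9, 2).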